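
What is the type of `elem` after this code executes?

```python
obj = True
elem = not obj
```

'not' always returns bool

bool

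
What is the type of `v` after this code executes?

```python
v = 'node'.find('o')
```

str.find() returns int (index, or -1)

int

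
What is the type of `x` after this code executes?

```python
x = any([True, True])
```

any() returns bool

bool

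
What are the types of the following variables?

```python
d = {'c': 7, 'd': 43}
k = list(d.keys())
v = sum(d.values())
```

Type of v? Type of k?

sum of int values returns int; list(...) returns list

int, list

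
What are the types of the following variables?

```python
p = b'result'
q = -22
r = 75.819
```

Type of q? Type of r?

q is int; r is float

int, float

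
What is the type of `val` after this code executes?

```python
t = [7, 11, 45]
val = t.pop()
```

list.pop() returns the popped element (int here)

int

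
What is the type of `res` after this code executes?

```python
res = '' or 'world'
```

'or' returns first truthy value ('world', which is str)

str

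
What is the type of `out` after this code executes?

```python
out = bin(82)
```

bin() returns str representation

str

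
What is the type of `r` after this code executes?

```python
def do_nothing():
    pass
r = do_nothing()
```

A function with no return statement returns None

NoneType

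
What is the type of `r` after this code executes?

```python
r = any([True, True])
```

any() returns bool

bool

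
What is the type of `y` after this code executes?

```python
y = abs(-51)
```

abs() of int returns int

int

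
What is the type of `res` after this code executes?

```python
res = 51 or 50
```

'or' returns the first truthy value (51, which is int)

int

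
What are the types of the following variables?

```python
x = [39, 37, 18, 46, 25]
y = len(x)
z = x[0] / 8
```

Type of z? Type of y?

int / int returns float; len() returns int

float, int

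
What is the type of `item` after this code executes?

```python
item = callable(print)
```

callable() returns bool

bool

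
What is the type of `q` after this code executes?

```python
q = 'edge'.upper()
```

str.upper() returns str

str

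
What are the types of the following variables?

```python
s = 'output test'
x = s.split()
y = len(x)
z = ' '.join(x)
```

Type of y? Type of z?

len() returns int; str.join() returns str

int, str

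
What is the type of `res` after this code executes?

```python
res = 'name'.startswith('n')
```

str.startswith() returns bool

bool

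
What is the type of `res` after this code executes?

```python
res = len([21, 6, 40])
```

len() always returns int

int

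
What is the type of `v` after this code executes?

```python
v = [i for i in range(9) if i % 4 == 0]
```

A list comprehension [...] produces a list

list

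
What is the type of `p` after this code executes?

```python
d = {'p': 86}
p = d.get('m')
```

dict.get() returns None when key 'm' is not found and no default given

NoneType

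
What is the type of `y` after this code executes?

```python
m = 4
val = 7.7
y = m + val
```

int + float returns float (4 + 7.7 = 11.7)

float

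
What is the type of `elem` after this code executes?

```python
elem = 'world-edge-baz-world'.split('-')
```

str.split() returns list

list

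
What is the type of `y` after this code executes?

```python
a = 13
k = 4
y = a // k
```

int // int returns int (13 // 4 = 3)

int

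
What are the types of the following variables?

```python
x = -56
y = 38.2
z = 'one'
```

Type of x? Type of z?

x is int; z is str

int, str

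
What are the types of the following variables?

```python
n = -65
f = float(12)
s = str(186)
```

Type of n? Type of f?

n is int; f is float

int, float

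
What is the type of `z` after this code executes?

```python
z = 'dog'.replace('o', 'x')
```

str.replace() returns str

str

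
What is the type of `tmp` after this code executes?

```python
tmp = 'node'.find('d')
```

str.find() returns int (index, or -1)

int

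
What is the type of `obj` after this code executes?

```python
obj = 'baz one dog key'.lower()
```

str.lower() returns str

str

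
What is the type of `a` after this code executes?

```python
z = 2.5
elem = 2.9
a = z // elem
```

float // float returns float (floor division preserves float type)

float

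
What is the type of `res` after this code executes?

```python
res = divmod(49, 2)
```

divmod() returns a tuple (quotient, remainder)

tuple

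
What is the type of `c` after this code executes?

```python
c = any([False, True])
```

any() returns bool

bool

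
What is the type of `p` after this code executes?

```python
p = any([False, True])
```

any() returns bool

bool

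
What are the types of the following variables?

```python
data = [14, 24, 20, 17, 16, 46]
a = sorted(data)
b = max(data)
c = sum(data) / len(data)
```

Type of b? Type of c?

max of ints returns int; int / int returns float

int, float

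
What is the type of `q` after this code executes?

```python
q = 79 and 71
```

'and' returns the last value when all truthy (71, which is int)

int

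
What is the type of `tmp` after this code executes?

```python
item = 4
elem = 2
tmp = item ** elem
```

int ** positive int returns int (4 ** 2 = 16)

int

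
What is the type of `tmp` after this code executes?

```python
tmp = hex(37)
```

hex() returns str representation

str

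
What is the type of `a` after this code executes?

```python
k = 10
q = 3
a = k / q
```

int / int always returns float in Python 3 (10 / 3 = 3.33333)

float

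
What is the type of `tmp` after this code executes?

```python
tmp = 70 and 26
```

'and' returns the last value when all truthy (26, which is int)

int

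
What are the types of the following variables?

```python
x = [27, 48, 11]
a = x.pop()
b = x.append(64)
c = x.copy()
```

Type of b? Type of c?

list.append() returns None; list.copy() returns list

NoneType, list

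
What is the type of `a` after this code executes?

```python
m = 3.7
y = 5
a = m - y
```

float - int returns float (3.7 - 5 = -1.3)

float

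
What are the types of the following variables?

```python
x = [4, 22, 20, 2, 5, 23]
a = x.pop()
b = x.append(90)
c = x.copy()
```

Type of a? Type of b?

list.pop() returns the element (int); list.append() returns None

int, NoneType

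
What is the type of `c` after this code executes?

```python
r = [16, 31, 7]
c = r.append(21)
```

list.append() returns None (mutates in place)

NoneType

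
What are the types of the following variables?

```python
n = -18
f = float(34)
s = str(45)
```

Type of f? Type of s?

f is float; s is str

float, str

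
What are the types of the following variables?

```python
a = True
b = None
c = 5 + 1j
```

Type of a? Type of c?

a is bool; c is complex

bool, complex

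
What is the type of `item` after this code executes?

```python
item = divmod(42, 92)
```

divmod() returns a tuple (quotient, remainder)

tuple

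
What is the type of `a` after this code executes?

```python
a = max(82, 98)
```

max() of ints returns int

int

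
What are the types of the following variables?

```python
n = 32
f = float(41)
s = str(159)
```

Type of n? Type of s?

n is int; s is str

int, str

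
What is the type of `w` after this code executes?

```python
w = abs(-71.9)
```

abs() of float returns float

float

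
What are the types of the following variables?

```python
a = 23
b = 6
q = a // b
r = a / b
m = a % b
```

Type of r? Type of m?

int / int returns float; int % int returns int

float, int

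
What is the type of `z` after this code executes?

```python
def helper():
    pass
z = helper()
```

A function with no return statement returns None

NoneType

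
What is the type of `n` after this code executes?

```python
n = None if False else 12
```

Ternary: condition is False, else branch (12) taken → int

int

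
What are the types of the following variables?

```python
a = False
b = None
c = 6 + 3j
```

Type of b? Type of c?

b is NoneType; c is complex

NoneType, complex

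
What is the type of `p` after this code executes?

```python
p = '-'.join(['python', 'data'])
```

str.join() returns str

str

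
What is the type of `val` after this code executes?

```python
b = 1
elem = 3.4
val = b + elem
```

int + float returns float (1 + 3.4 = 4.4)

float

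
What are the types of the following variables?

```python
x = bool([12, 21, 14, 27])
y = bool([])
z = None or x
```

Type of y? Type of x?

bool() returns bool; bool() returns bool

bool, bool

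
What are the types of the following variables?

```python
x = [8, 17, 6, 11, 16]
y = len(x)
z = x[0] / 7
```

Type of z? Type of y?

int / int returns float; len() returns int

float, int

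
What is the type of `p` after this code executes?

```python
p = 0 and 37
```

'and' returns the first falsy value (0, which is int)

int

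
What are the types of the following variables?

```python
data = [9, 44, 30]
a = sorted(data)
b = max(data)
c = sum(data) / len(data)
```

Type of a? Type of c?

sorted() returns list; int / int returns float

list, float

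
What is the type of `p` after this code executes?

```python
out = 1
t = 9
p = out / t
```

int / int always returns float in Python 3 (1 / 9 = 0.111111)

float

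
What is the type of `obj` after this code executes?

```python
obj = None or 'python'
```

'or' with None returns the other value ('python', str)

str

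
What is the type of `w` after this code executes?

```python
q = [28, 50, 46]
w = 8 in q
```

'in' operator returns bool

bool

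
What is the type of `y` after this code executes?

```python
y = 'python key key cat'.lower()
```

str.lower() returns str

str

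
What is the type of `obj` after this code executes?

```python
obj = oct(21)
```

oct() returns str representation

str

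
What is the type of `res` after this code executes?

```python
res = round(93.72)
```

round() with no ndigits arg returns int

int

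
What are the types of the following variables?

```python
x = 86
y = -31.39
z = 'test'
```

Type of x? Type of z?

x is int; z is str

int, str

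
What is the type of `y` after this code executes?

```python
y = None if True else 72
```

Ternary: condition is True, if branch (None) taken → NoneType

NoneType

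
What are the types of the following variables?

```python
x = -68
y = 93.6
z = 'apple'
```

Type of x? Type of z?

x is int; z is str

int, str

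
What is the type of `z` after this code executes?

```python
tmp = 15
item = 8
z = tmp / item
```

int / int always returns float in Python 3 (15 / 8 = 1.875)

float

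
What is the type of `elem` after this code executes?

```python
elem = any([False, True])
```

any() returns bool

bool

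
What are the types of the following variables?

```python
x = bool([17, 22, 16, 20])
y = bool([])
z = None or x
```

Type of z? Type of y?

None or <bool> returns the bool; bool() returns bool

bool, bool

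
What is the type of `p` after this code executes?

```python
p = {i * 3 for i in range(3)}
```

A set comprehension {expr for x in iterable} produces a set

set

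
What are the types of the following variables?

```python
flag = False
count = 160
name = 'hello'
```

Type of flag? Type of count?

flag is bool; count is int

bool, int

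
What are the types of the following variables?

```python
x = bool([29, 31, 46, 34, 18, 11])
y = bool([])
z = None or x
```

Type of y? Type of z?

bool() returns bool; None or <bool> returns the bool

bool, bool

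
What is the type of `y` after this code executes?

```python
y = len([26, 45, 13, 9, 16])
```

len() always returns int

int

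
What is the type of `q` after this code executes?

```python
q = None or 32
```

'or' with None returns the other value (32, int)

int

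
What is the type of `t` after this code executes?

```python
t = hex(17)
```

hex() returns str representation

str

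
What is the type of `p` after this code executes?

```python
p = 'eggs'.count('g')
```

str.count() returns int

int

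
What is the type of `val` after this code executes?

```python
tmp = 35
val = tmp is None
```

'is' comparison returns bool

bool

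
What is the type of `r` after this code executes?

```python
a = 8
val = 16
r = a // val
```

int // int returns int (8 // 16 = 0)

int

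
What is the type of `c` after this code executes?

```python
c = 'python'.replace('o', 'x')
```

str.replace() returns str

str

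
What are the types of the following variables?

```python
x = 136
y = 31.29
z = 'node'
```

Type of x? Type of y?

x is int; y is float

int, float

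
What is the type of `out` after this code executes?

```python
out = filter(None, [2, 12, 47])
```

filter() returns a filter iterator object

filter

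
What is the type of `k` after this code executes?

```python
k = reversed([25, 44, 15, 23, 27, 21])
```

reversed() on a list returns a list_reverseiterator

list_reverseiterator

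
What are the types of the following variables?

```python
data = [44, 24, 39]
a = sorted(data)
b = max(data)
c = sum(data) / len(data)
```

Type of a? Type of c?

sorted() returns list; int / int returns float

list, float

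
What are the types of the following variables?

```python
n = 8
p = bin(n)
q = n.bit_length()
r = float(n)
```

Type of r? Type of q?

float() returns float; int.bit_length() returns int

float, int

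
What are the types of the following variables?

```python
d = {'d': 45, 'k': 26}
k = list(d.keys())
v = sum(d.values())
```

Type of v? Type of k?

sum of int values returns int; list(...) returns list

int, list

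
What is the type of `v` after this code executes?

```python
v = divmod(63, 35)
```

divmod() returns a tuple (quotient, remainder)

tuple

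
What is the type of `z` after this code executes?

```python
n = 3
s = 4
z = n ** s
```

int ** positive int returns int (3 ** 4 = 81)

int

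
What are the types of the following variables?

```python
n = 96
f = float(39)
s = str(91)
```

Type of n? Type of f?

n is int; f is float

int, float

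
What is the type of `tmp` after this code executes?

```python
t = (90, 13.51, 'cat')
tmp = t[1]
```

Index 1 of tuple is 13.51 which is float

float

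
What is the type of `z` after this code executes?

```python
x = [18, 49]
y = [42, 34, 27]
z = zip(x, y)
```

zip() returns a zip iterator object

zip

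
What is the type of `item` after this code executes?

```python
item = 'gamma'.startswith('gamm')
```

str.startswith() returns bool

bool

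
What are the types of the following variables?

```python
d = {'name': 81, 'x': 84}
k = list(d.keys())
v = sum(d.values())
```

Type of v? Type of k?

sum of int values returns int; list(...) returns list

int, list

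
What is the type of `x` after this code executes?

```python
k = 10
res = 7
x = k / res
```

int / int always returns float in Python 3 (10 / 7 = 1.42857)

float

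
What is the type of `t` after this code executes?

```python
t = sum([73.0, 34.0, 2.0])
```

sum() of floats returns float

float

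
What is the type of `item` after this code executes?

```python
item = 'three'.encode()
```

str.encode() returns bytes

bytes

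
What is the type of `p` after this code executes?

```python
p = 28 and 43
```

'and' returns the last value when all truthy (43, which is int)

int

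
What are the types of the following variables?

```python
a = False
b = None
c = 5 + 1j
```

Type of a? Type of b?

a is bool; b is NoneType

bool, NoneType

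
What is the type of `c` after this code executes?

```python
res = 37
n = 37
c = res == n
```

Equality comparison returns bool

bool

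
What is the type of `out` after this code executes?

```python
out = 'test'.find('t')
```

str.find() returns int (index, or -1)

int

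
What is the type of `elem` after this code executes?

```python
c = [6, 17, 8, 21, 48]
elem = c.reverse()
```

list.reverse() returns None

NoneType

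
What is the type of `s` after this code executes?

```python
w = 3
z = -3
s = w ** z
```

int ** negative int returns float

float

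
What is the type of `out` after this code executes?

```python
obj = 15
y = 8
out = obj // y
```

int // int returns int (15 // 8 = 1)

int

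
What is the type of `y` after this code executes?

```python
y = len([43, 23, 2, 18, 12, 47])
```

len() always returns int

int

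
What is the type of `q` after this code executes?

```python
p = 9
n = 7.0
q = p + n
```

int + float returns float (9 + 7.0 = 16.0)

float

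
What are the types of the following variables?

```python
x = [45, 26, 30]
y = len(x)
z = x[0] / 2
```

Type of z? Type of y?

int / int returns float; len() returns int

float, int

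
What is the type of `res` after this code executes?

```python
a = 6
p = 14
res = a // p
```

int // int returns int (6 // 14 = 0)

int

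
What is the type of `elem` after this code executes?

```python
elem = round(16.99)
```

round() with no ndigits arg returns int

int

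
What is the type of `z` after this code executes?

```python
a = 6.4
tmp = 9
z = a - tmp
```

float - int returns float (6.4 - 9 = -2.6)

float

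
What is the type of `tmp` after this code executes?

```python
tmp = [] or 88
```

'or' returns first truthy value (88, which is int)

int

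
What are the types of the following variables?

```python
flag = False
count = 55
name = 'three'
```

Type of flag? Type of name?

flag is bool; name is str

bool, str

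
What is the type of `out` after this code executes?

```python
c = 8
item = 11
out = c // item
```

int // int returns int (8 // 11 = 0)

int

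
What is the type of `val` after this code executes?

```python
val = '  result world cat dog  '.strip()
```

str.strip() returns str

str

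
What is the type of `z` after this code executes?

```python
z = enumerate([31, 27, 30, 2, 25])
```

enumerate() returns an enumerate iterator object

enumerate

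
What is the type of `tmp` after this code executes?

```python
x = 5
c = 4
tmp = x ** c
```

int ** positive int returns int (5 ** 4 = 625)

int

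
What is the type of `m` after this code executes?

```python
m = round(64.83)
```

round() with no ndigits arg returns int

int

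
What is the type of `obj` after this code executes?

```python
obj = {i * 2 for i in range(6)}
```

A set comprehension {expr for x in iterable} produces a set

set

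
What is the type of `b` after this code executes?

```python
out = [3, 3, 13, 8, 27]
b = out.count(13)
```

list.count() returns int

int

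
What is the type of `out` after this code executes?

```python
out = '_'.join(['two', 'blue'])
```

str.join() returns str

str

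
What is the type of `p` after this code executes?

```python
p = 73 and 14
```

'and' returns the last value when all truthy (14, which is int)

int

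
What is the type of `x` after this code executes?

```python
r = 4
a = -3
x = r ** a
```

int ** negative int returns float

float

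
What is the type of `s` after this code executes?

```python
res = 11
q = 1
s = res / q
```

int / int always returns float in Python 3 (11 / 1 = 11)

float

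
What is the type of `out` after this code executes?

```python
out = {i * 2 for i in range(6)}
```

A set comprehension {expr for x in iterable} produces a set

set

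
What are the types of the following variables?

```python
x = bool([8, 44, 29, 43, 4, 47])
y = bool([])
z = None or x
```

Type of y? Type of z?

bool() returns bool; None or <bool> returns the bool

bool, bool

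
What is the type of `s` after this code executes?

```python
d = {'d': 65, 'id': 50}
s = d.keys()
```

.keys() returns a dict_keys view object

dict_keys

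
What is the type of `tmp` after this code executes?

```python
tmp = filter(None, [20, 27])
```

filter() returns a filter iterator object

filter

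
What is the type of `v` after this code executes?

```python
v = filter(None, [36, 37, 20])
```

filter() returns a filter iterator object

filter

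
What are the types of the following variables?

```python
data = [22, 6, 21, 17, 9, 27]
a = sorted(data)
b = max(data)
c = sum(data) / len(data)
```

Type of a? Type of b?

sorted() returns list; max of ints returns int

list, int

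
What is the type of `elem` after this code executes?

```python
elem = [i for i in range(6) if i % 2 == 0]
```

A list comprehension [...] produces a list

list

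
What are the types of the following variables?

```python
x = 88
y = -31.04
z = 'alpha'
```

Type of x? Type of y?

x is int; y is float

int, float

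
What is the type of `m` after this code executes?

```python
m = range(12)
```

range() returns a range object

range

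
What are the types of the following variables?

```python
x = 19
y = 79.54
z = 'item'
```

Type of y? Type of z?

y is float; z is str

float, str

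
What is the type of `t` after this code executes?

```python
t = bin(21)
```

bin() returns str representation

str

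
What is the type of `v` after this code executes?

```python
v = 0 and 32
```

'and' returns the first falsy value (0, which is int)

int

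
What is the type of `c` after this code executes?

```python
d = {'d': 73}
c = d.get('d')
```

dict.get() returns the value (int) when key is found

int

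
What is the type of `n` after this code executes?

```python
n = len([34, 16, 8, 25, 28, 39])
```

len() always returns int

int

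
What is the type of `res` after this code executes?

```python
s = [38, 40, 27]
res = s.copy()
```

list.copy() returns list

list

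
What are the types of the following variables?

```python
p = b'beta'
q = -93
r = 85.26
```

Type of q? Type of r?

q is int; r is float

int, float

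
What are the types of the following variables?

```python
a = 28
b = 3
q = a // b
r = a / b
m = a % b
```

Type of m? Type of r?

int % int returns int; int / int returns float

int, float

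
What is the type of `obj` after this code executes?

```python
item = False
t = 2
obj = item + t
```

bool + int returns int (False is 0, so 0 + 2 = 2)

int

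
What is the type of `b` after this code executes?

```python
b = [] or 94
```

'or' returns first truthy value (94, which is int)

int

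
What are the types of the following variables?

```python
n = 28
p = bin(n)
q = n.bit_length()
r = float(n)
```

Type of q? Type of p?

int.bit_length() returns int; bin() returns str

int, str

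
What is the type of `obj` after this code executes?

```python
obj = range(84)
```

range() returns a range object

range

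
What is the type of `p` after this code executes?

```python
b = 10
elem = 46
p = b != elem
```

Comparison operators return bool

bool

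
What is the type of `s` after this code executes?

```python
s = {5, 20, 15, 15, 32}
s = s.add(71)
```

set.add() returns None (mutates in place)

NoneType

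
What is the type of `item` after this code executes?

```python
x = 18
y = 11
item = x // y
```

int // int returns int (18 // 11 = 1)

int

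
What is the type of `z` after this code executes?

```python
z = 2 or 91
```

'or' returns the first truthy value (2, which is int)

int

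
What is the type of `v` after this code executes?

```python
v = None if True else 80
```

Ternary: condition is True, if branch (None) taken → NoneType

NoneType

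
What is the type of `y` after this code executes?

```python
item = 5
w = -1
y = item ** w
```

int ** negative int returns float

float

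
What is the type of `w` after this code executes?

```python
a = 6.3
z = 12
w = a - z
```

float - int returns float (6.3 - 12 = -5.7)

float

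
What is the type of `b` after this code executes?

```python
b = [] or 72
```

'or' returns first truthy value (72, which is int)

int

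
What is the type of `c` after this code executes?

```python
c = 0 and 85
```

'and' returns the first falsy value (0, which is int)

int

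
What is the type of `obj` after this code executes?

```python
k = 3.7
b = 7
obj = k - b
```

float - int returns float (3.7 - 7 = -3.3)

float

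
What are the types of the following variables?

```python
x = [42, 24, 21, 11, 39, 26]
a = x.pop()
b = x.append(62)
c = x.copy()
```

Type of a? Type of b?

list.pop() returns the element (int); list.append() returns None

int, NoneType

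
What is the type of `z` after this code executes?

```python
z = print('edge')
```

print() returns None

NoneType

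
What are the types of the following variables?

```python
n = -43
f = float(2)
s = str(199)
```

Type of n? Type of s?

n is int; s is str

int, str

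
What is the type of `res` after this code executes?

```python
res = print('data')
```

print() returns None

NoneType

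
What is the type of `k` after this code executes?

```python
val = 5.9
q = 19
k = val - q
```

float - int returns float (5.9 - 19 = -13.1)

float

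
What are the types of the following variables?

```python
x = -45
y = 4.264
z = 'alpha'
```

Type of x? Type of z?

x is int; z is str

int, str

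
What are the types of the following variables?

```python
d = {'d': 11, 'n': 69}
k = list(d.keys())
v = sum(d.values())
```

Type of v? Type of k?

sum of int values returns int; list(...) returns list

int, list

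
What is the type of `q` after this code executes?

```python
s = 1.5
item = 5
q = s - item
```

float - int returns float (1.5 - 5 = -3.5)

float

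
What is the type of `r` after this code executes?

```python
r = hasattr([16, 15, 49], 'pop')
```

hasattr() returns bool

bool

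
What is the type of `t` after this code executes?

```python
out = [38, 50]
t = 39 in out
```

'in' operator returns bool

bool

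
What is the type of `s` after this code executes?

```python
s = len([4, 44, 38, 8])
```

len() always returns int

int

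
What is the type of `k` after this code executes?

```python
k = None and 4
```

'and' returns first falsy value (None)

NoneType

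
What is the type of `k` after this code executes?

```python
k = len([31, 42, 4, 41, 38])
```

len() always returns int

int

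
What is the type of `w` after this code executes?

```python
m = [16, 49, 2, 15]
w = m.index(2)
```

list.index() returns int

int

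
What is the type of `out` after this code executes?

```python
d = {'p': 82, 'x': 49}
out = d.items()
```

dict.items() returns a dict_items view

dict_items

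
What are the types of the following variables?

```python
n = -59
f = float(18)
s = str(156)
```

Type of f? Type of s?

f is float; s is str

float, str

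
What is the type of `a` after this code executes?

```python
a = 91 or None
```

'or' returns first truthy value (91, int)

int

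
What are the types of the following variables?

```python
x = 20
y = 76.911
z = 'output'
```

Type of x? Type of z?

x is int; z is str

int, str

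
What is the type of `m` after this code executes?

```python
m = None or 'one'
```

'or' with None returns the other value ('one', str)

str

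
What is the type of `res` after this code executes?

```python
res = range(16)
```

range() returns a range object

range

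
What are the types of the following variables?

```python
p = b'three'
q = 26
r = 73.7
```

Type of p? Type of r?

p is bytes; r is float

bytes, float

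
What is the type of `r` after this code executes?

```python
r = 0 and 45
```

'and' returns the first falsy value (0, which is int)

int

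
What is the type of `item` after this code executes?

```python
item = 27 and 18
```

'and' returns the last value when all truthy (18, which is int)

int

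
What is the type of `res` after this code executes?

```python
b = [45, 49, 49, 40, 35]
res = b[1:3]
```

Slicing a list always returns a list

list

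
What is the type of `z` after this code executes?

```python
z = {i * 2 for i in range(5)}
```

A set comprehension {expr for x in iterable} produces a set

set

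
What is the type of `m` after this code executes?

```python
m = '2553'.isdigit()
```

str.isdigit() returns bool

bool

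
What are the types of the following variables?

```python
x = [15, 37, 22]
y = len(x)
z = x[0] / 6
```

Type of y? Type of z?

len() returns int; int / int returns float

int, float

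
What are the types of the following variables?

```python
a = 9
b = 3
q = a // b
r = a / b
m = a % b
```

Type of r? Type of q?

int / int returns float; int // int returns int

float, int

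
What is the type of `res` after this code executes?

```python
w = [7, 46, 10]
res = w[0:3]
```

Slicing a list always returns a list

list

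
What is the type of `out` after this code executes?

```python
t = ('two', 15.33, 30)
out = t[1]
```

Index 1 of tuple is 15.33 which is float

float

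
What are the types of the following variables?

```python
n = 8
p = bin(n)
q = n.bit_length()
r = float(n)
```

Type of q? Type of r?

int.bit_length() returns int; float() returns float

int, float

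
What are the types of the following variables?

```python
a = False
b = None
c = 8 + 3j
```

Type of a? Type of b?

a is bool; b is NoneType

bool, NoneType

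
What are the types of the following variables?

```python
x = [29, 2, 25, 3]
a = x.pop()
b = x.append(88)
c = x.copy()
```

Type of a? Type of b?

list.pop() returns the element (int); list.append() returns None

int, NoneType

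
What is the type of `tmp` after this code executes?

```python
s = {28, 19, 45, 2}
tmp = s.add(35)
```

set.add() returns None (mutates in place)

NoneType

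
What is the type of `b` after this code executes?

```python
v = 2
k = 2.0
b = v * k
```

int * float returns float (2 * 2.0 = 4.0)

float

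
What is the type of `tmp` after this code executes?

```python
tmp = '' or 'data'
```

'or' returns first truthy value ('data', which is str)

str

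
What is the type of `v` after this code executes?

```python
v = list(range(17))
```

list(range(...)) returns list

list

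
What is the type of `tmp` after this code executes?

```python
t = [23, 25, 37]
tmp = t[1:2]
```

Slicing a list always returns a list

list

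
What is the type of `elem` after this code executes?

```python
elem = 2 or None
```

'or' returns first truthy value (2, int)

int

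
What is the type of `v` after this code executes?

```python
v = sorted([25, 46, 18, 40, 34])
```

sorted() always returns list

list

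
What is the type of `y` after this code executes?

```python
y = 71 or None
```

'or' returns first truthy value (71, int)

int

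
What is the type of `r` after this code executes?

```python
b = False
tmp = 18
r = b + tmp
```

bool + int returns int (False is 0, so 0 + 18 = 18)

int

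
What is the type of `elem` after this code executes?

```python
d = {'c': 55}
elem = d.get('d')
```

dict.get() returns None when key 'd' is not found and no default given

NoneType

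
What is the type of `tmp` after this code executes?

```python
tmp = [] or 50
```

'or' returns first truthy value (50, which is int)

int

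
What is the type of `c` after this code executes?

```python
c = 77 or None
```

'or' returns first truthy value (77, int)

int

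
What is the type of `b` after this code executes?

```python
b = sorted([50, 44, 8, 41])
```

sorted() always returns list

list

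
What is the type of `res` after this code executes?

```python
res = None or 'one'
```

'or' with None returns the other value ('one', str)

str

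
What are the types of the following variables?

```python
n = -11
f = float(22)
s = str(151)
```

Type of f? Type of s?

f is float; s is str

float, str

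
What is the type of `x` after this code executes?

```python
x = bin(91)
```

bin() returns str representation

str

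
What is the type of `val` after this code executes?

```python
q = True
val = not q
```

'not' always returns bool

bool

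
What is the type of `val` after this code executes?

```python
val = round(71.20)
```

round() with no ndigits arg returns int

int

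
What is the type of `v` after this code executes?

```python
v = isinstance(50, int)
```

isinstance() returns bool

bool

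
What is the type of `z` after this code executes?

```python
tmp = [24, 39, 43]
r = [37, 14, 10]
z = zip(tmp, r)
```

zip() returns a zip iterator object

zip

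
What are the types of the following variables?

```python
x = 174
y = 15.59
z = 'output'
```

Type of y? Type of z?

y is float; z is str

float, str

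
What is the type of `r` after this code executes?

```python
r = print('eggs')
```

print() returns None

NoneType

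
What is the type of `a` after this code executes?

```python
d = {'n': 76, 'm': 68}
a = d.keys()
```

.keys() returns a dict_keys view object

dict_keys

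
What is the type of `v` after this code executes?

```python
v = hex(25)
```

hex() returns str representation

str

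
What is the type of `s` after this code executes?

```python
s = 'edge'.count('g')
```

str.count() returns int

int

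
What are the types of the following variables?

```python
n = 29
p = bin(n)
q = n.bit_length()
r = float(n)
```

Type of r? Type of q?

float() returns float; int.bit_length() returns int

float, int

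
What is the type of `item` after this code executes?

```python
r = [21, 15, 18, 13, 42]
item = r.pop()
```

list.pop() returns the popped element (int here)

int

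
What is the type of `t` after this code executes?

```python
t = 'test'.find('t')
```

str.find() returns int (index, or -1)

int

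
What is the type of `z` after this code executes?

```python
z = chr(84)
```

chr() returns str (single character)

str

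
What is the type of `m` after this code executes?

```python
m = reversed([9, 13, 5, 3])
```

reversed() on a list returns a list_reverseiterator

list_reverseiterator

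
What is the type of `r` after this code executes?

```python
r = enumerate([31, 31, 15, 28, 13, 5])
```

enumerate() returns an enumerate iterator object

enumerate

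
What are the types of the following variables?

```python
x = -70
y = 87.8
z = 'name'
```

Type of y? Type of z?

y is float; z is str

float, str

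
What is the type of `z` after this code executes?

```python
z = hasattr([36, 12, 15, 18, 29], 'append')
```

hasattr() returns bool

bool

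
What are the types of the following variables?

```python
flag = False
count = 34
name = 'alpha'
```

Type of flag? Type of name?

flag is bool; name is str

bool, str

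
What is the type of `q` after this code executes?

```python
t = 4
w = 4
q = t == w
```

Equality comparison returns bool

bool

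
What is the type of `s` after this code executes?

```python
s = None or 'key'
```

'or' with None returns the other value ('key', str)

str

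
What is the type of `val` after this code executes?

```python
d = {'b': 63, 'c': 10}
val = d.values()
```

.values() returns a dict_values view object

dict_values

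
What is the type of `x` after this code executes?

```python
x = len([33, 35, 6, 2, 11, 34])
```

len() always returns int

int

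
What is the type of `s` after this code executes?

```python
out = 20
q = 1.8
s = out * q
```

int * float returns float (20 * 1.8 = 36.0)

float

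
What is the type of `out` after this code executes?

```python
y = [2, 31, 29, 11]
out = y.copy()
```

list.copy() returns list

list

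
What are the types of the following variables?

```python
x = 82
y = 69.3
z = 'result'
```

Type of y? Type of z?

y is float; z is str

float, str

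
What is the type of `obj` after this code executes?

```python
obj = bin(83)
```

bin() returns str representation

str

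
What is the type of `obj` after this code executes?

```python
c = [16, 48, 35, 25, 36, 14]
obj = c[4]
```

Indexing a list of ints returns int (c[4] = 36)

int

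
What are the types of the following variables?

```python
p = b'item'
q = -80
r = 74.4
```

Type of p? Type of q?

p is bytes; q is int

bytes, int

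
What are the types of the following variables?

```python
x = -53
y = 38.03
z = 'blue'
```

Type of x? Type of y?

x is int; y is float

int, float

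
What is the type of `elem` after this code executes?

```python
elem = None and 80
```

'and' returns first falsy value (None)

NoneType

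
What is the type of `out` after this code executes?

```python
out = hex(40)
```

hex() returns str representation

str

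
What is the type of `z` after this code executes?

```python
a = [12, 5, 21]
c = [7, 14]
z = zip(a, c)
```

zip() returns a zip iterator object

zip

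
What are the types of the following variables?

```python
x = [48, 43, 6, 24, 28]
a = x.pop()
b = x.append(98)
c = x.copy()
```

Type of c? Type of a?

list.copy() returns list; list.pop() returns the element (int)

list, int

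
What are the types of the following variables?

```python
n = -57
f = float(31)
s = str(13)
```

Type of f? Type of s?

f is float; s is str

float, str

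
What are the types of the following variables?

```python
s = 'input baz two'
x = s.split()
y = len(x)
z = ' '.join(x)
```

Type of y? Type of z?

len() returns int; str.join() returns str

int, str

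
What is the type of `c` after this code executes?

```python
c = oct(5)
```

oct() returns str representation

str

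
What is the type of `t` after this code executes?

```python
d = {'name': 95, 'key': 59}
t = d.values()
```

.values() returns a dict_values view object

dict_values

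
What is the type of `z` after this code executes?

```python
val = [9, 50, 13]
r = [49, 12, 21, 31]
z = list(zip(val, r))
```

list(zip(...)) returns a list of tuples

list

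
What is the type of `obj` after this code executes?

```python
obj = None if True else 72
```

Ternary: condition is True, if branch (None) taken → NoneType

NoneType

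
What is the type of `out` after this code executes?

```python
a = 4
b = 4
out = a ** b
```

int ** positive int returns int (4 ** 4 = 256)

int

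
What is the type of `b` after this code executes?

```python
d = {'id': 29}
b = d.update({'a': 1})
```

dict.update() returns None

NoneType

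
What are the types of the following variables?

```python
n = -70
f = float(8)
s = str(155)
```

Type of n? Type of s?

n is int; s is str

int, str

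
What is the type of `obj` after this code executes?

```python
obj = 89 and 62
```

'and' returns the last value when all truthy (62, which is int)

int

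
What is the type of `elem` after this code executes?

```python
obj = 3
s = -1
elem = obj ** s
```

int ** negative int returns float

float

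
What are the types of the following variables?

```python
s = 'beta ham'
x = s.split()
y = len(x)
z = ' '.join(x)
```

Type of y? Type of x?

len() returns int; str.split() returns list

int, list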